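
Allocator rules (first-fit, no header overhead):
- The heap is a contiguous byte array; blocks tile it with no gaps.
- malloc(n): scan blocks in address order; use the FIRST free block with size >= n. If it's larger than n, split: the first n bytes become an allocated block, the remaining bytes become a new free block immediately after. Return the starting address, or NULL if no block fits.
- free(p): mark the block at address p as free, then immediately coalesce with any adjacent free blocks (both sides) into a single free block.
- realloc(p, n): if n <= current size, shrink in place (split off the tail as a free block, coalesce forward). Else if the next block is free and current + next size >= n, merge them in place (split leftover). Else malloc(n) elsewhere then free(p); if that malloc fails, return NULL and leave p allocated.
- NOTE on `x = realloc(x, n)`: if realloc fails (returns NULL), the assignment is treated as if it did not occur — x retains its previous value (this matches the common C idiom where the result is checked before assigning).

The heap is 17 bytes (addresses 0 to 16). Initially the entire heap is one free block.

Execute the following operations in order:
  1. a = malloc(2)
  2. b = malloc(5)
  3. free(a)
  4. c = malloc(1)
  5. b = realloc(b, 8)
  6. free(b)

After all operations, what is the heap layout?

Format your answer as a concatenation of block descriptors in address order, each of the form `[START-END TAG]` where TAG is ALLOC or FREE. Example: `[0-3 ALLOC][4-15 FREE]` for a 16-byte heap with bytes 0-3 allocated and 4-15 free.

Op 1: a = malloc(2) -> a = 0; heap: [0-1 ALLOC][2-16 FREE]
Op 2: b = malloc(5) -> b = 2; heap: [0-1 ALLOC][2-6 ALLOC][7-16 FREE]
Op 3: free(a) -> (freed a); heap: [0-1 FREE][2-6 ALLOC][7-16 FREE]
Op 4: c = malloc(1) -> c = 0; heap: [0-0 ALLOC][1-1 FREE][2-6 ALLOC][7-16 FREE]
Op 5: b = realloc(b, 8) -> b = 2; heap: [0-0 ALLOC][1-1 FREE][2-9 ALLOC][10-16 FREE]
Op 6: free(b) -> (freed b); heap: [0-0 ALLOC][1-16 FREE]

Answer: [0-0 ALLOC][1-16 FREE]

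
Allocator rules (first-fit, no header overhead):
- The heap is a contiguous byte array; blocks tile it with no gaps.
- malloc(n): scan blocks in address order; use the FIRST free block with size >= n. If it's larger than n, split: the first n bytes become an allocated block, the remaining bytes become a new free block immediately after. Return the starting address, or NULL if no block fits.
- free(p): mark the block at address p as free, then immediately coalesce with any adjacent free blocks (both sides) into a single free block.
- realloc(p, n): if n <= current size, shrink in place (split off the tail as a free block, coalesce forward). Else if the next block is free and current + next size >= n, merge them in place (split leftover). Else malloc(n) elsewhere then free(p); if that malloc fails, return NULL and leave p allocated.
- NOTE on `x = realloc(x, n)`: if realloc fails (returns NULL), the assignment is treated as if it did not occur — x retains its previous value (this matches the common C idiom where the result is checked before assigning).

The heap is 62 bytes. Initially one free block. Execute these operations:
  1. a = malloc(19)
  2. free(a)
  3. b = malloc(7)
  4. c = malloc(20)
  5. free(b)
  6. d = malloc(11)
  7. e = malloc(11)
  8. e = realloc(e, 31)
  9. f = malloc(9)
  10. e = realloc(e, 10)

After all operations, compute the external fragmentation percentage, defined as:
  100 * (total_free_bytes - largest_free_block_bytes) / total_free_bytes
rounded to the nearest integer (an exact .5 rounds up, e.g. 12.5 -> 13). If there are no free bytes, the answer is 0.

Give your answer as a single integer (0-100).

Op 1: a = malloc(19) -> a = 0; heap: [0-18 ALLOC][19-61 FREE]
Op 2: free(a) -> (freed a); heap: [0-61 FREE]
Op 3: b = malloc(7) -> b = 0; heap: [0-6 ALLOC][7-61 FREE]
Op 4: c = malloc(20) -> c = 7; heap: [0-6 ALLOC][7-26 ALLOC][27-61 FREE]
Op 5: free(b) -> (freed b); heap: [0-6 FREE][7-26 ALLOC][27-61 FREE]
Op 6: d = malloc(11) -> d = 27; heap: [0-6 FREE][7-26 ALLOC][27-37 ALLOC][38-61 FREE]
Op 7: e = malloc(11) -> e = 38; heap: [0-6 FREE][7-26 ALLOC][27-37 ALLOC][38-48 ALLOC][49-61 FREE]
Op 8: e = realloc(e, 31) -> NULL (e unchanged); heap: [0-6 FREE][7-26 ALLOC][27-37 ALLOC][38-48 ALLOC][49-61 FREE]
Op 9: f = malloc(9) -> f = 49; heap: [0-6 FREE][7-26 ALLOC][27-37 ALLOC][38-48 ALLOC][49-57 ALLOC][58-61 FREE]
Op 10: e = realloc(e, 10) -> e = 38; heap: [0-6 FREE][7-26 ALLOC][27-37 ALLOC][38-47 ALLOC][48-48 FREE][49-57 ALLOC][58-61 FREE]
Free blocks: [7 1 4] total_free=12 largest=7 -> 100*(12-7)/12 = 500/12 ≈ 41.667 -> rounds to 42

Answer: 42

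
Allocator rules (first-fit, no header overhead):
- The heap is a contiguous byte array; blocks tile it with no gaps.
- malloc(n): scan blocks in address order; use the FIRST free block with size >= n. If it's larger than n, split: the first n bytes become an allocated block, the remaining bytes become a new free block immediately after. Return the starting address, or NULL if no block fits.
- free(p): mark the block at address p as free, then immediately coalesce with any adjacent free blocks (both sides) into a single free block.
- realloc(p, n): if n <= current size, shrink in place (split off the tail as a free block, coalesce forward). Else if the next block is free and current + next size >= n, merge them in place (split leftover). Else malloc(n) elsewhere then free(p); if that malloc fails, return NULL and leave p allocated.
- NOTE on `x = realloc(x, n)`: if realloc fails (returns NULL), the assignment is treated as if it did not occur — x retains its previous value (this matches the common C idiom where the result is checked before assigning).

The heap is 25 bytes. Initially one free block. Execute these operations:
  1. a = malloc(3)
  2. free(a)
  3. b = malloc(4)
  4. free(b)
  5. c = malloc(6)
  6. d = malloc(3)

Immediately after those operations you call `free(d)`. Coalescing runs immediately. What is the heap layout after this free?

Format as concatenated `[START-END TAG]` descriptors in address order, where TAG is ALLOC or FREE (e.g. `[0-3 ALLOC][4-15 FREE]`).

Answer: [0-5 ALLOC][6-24 FREE]

Derivation:
Op 1: a = malloc(3) -> a = 0; heap: [0-2 ALLOC][3-24 FREE]
Op 2: free(a) -> (freed a); heap: [0-24 FREE]
Op 3: b = malloc(4) -> b = 0; heap: [0-3 ALLOC][4-24 FREE]
Op 4: free(b) -> (freed b); heap: [0-24 FREE]
Op 5: c = malloc(6) -> c = 0; heap: [0-5 ALLOC][6-24 FREE]
Op 6: d = malloc(3) -> d = 6; heap: [0-5 ALLOC][6-8 ALLOC][9-24 FREE]
free(d): d = 6 -> block [6-8 ALLOC]; mark free, coalesce with adjacent free neighbors -> [0-5 ALLOC][6-24 FREE]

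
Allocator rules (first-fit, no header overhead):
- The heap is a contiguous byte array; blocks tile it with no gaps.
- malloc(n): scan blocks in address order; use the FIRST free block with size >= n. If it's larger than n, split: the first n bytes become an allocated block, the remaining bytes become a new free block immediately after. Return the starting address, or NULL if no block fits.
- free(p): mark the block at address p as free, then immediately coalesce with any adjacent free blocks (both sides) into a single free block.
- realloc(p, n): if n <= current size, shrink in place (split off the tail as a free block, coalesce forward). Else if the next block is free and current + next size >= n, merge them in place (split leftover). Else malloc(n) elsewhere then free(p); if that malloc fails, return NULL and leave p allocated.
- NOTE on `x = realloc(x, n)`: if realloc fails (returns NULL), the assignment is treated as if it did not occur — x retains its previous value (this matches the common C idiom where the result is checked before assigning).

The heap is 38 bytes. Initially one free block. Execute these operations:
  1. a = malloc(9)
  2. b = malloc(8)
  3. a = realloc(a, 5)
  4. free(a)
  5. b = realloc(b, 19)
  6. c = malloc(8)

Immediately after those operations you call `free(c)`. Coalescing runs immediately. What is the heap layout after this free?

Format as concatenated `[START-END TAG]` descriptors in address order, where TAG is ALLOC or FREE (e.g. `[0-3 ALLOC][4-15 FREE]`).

Answer: [0-8 FREE][9-27 ALLOC][28-37 FREE]

Derivation:
Op 1: a = malloc(9) -> a = 0; heap: [0-8 ALLOC][9-37 FREE]
Op 2: b = malloc(8) -> b = 9; heap: [0-8 ALLOC][9-16 ALLOC][17-37 FREE]
Op 3: a = realloc(a, 5) -> a = 0; heap: [0-4 ALLOC][5-8 FREE][9-16 ALLOC][17-37 FREE]
Op 4: free(a) -> (freed a); heap: [0-8 FREE][9-16 ALLOC][17-37 FREE]
Op 5: b = realloc(b, 19) -> b = 9; heap: [0-8 FREE][9-27 ALLOC][28-37 FREE]
Op 6: c = malloc(8) -> c = 0; heap: [0-7 ALLOC][8-8 FREE][9-27 ALLOC][28-37 FREE]
free(c): c = 0 -> block [0-7 ALLOC]; mark free, coalesce with adjacent free neighbors -> [0-8 FREE][9-27 ALLOC][28-37 FREE]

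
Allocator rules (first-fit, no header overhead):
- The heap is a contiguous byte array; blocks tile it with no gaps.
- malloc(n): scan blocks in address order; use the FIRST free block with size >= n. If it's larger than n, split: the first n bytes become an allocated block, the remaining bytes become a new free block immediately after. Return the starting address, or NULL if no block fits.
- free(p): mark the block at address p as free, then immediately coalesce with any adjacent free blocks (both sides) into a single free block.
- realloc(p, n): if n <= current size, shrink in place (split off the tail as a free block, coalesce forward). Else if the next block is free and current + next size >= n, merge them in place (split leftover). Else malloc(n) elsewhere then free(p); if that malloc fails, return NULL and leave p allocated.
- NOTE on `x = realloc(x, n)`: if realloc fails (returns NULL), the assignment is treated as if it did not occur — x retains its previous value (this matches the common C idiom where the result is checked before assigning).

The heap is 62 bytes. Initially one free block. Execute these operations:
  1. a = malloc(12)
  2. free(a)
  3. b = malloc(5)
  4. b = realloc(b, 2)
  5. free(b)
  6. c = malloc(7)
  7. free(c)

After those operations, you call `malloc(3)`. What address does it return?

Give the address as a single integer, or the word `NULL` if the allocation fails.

Op 1: a = malloc(12) -> a = 0; heap: [0-11 ALLOC][12-61 FREE]
Op 2: free(a) -> (freed a); heap: [0-61 FREE]
Op 3: b = malloc(5) -> b = 0; heap: [0-4 ALLOC][5-61 FREE]
Op 4: b = realloc(b, 2) -> b = 0; heap: [0-1 ALLOC][2-61 FREE]
Op 5: free(b) -> (freed b); heap: [0-61 FREE]
Op 6: c = malloc(7) -> c = 0; heap: [0-6 ALLOC][7-61 FREE]
Op 7: free(c) -> (freed c); heap: [0-61 FREE]
malloc(3): first-fit scan over [0-61 FREE] -> 0

Answer: 0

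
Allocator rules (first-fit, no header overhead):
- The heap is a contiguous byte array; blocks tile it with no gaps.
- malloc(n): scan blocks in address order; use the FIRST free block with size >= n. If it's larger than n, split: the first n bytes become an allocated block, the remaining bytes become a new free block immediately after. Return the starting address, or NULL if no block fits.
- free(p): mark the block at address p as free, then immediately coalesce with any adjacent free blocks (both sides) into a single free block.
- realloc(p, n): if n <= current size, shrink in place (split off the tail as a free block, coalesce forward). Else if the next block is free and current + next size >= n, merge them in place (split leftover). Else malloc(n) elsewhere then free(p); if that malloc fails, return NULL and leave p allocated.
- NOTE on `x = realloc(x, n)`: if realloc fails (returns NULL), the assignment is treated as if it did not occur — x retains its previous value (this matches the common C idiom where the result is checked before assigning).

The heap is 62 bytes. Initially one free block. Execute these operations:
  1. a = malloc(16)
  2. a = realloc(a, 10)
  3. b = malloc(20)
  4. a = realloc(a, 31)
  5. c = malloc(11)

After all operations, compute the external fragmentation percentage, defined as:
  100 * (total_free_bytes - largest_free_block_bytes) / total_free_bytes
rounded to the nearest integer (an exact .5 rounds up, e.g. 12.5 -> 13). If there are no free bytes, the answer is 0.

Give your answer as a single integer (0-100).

Op 1: a = malloc(16) -> a = 0; heap: [0-15 ALLOC][16-61 FREE]
Op 2: a = realloc(a, 10) -> a = 0; heap: [0-9 ALLOC][10-61 FREE]
Op 3: b = malloc(20) -> b = 10; heap: [0-9 ALLOC][10-29 ALLOC][30-61 FREE]
Op 4: a = realloc(a, 31) -> a = 30; heap: [0-9 FREE][10-29 ALLOC][30-60 ALLOC][61-61 FREE]
Op 5: c = malloc(11) -> c = NULL; heap: [0-9 FREE][10-29 ALLOC][30-60 ALLOC][61-61 FREE]
Free blocks: [10 1] total_free=11 largest=10 -> 100*(11-10)/11 = 100/11 ≈ 9.091 -> rounds to 9

Answer: 9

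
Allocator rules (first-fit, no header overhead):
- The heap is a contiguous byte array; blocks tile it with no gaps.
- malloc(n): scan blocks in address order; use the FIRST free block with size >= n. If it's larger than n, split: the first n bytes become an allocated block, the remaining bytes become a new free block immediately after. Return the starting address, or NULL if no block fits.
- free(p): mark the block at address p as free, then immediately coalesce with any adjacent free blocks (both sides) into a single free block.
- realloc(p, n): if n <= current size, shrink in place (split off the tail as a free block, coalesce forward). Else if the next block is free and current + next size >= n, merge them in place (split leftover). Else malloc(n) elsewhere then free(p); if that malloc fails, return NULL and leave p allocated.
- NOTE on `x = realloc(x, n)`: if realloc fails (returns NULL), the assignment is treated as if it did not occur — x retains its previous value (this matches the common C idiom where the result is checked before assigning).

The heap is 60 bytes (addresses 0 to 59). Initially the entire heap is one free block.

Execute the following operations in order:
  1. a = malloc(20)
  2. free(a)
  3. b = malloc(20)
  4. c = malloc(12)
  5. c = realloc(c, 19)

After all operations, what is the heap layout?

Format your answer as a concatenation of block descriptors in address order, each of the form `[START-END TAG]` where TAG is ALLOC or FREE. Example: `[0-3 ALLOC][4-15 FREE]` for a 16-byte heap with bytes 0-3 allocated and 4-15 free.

Op 1: a = malloc(20) -> a = 0; heap: [0-19 ALLOC][20-59 FREE]
Op 2: free(a) -> (freed a); heap: [0-59 FREE]
Op 3: b = malloc(20) -> b = 0; heap: [0-19 ALLOC][20-59 FREE]
Op 4: c = malloc(12) -> c = 20; heap: [0-19 ALLOC][20-31 ALLOC][32-59 FREE]
Op 5: c = realloc(c, 19) -> c = 20; heap: [0-19 ALLOC][20-38 ALLOC][39-59 FREE]

Answer: [0-19 ALLOC][20-38 ALLOC][39-59 FREE]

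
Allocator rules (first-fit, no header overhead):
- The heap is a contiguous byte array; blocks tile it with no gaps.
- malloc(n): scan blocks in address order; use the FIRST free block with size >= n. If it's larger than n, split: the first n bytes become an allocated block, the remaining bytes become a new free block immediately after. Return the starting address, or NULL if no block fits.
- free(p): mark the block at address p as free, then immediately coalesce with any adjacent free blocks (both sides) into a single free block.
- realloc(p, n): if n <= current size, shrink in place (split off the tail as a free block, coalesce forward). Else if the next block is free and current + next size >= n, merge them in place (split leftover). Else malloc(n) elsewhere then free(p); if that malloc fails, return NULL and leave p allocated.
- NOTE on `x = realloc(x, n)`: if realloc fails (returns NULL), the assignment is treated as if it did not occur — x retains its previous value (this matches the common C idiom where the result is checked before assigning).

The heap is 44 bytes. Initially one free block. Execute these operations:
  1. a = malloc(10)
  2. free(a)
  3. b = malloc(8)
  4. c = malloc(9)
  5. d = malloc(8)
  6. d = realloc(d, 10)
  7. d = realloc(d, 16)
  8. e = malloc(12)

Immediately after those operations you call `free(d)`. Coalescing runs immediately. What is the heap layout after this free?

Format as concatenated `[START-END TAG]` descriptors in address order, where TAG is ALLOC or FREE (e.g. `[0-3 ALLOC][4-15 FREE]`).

Op 1: a = malloc(10) -> a = 0; heap: [0-9 ALLOC][10-43 FREE]
Op 2: free(a) -> (freed a); heap: [0-43 FREE]
Op 3: b = malloc(8) -> b = 0; heap: [0-7 ALLOC][8-43 FREE]
Op 4: c = malloc(9) -> c = 8; heap: [0-7 ALLOC][8-16 ALLOC][17-43 FREE]
Op 5: d = malloc(8) -> d = 17; heap: [0-7 ALLOC][8-16 ALLOC][17-24 ALLOC][25-43 FREE]
Op 6: d = realloc(d, 10) -> d = 17; heap: [0-7 ALLOC][8-16 ALLOC][17-26 ALLOC][27-43 FREE]
Op 7: d = realloc(d, 16) -> d = 17; heap: [0-7 ALLOC][8-16 ALLOC][17-32 ALLOC][33-43 FREE]
Op 8: e = malloc(12) -> e = NULL; heap: [0-7 ALLOC][8-16 ALLOC][17-32 ALLOC][33-43 FREE]
free(d): d = 17 -> block [17-32 ALLOC]; mark free, coalesce with adjacent free neighbors -> [0-7 ALLOC][8-16 ALLOC][17-43 FREE]

Answer: [0-7 ALLOC][8-16 ALLOC][17-43 FREE]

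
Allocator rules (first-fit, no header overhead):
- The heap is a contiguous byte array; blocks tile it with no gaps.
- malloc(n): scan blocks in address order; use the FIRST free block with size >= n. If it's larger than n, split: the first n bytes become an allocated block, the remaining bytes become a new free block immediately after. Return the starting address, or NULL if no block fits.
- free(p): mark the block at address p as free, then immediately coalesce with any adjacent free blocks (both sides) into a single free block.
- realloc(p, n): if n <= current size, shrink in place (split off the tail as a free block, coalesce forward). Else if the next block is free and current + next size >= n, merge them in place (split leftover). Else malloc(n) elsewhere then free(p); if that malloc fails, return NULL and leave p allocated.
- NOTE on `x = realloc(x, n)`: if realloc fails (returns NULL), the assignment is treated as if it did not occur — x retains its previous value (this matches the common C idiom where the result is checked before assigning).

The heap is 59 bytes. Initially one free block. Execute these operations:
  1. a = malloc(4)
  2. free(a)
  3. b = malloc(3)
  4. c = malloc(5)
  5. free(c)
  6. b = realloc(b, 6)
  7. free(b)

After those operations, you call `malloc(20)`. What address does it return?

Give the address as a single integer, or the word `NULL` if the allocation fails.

Op 1: a = malloc(4) -> a = 0; heap: [0-3 ALLOC][4-58 FREE]
Op 2: free(a) -> (freed a); heap: [0-58 FREE]
Op 3: b = malloc(3) -> b = 0; heap: [0-2 ALLOC][3-58 FREE]
Op 4: c = malloc(5) -> c = 3; heap: [0-2 ALLOC][3-7 ALLOC][8-58 FREE]
Op 5: free(c) -> (freed c); heap: [0-2 ALLOC][3-58 FREE]
Op 6: b = realloc(b, 6) -> b = 0; heap: [0-5 ALLOC][6-58 FREE]
Op 7: free(b) -> (freed b); heap: [0-58 FREE]
malloc(20): first-fit scan over [0-58 FREE] -> 0

Answer: 0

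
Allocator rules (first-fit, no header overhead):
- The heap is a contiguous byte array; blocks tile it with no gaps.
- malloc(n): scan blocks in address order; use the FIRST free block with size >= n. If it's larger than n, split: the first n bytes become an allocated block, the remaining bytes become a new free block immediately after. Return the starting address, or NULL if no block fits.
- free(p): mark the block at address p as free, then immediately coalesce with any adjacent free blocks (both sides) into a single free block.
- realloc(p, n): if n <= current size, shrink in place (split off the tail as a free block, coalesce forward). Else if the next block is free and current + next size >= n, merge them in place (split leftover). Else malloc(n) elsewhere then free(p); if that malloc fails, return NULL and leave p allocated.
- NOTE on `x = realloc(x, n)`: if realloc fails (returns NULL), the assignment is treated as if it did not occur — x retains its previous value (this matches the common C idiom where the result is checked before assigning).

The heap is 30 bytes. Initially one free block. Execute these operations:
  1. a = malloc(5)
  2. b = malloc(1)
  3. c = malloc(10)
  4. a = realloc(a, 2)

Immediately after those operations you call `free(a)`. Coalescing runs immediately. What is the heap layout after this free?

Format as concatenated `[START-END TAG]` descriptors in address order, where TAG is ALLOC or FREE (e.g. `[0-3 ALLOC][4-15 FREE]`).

Answer: [0-4 FREE][5-5 ALLOC][6-15 ALLOC][16-29 FREE]

Derivation:
Op 1: a = malloc(5) -> a = 0; heap: [0-4 ALLOC][5-29 FREE]
Op 2: b = malloc(1) -> b = 5; heap: [0-4 ALLOC][5-5 ALLOC][6-29 FREE]
Op 3: c = malloc(10) -> c = 6; heap: [0-4 ALLOC][5-5 ALLOC][6-15 ALLOC][16-29 FREE]
Op 4: a = realloc(a, 2) -> a = 0; heap: [0-1 ALLOC][2-4 FREE][5-5 ALLOC][6-15 ALLOC][16-29 FREE]
free(a): a = 0 -> block [0-1 ALLOC]; mark free, coalesce with adjacent free neighbors -> [0-4 FREE][5-5 ALLOC][6-15 ALLOC][16-29 FREE]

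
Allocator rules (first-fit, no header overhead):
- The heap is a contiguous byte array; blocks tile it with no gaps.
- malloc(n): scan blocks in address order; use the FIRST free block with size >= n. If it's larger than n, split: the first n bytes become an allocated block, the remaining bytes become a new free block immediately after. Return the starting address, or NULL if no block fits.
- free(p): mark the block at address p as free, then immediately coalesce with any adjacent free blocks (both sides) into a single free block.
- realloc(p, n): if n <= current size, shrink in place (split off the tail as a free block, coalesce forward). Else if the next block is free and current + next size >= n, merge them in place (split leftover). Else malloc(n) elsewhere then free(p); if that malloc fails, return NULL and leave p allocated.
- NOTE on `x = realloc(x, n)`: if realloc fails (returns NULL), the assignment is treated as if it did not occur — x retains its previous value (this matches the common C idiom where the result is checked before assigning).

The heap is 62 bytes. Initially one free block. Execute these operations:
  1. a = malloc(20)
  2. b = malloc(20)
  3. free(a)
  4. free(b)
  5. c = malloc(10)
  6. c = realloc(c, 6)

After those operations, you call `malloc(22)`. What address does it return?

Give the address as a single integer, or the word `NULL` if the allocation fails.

Op 1: a = malloc(20) -> a = 0; heap: [0-19 ALLOC][20-61 FREE]
Op 2: b = malloc(20) -> b = 20; heap: [0-19 ALLOC][20-39 ALLOC][40-61 FREE]
Op 3: free(a) -> (freed a); heap: [0-19 FREE][20-39 ALLOC][40-61 FREE]
Op 4: free(b) -> (freed b); heap: [0-61 FREE]
Op 5: c = malloc(10) -> c = 0; heap: [0-9 ALLOC][10-61 FREE]
Op 6: c = realloc(c, 6) -> c = 0; heap: [0-5 ALLOC][6-61 FREE]
malloc(22): first-fit scan over [0-5 ALLOC][6-61 FREE] -> 6

Answer: 6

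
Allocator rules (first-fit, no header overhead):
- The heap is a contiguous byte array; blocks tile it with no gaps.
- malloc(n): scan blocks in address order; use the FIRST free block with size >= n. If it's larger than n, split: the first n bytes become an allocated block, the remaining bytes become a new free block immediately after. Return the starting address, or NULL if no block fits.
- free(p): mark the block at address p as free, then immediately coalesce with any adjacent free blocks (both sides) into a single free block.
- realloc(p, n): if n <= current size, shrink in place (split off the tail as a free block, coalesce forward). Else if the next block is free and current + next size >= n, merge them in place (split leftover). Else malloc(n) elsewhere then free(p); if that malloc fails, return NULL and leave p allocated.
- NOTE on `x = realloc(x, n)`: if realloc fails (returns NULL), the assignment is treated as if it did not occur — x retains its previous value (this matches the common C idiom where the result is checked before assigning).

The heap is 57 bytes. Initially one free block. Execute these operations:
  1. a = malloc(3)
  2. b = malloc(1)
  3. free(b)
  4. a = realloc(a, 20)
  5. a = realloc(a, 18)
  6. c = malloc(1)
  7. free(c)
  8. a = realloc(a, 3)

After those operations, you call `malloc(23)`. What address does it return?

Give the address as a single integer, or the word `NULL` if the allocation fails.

Op 1: a = malloc(3) -> a = 0; heap: [0-2 ALLOC][3-56 FREE]
Op 2: b = malloc(1) -> b = 3; heap: [0-2 ALLOC][3-3 ALLOC][4-56 FREE]
Op 3: free(b) -> (freed b); heap: [0-2 ALLOC][3-56 FREE]
Op 4: a = realloc(a, 20) -> a = 0; heap: [0-19 ALLOC][20-56 FREE]
Op 5: a = realloc(a, 18) -> a = 0; heap: [0-17 ALLOC][18-56 FREE]
Op 6: c = malloc(1) -> c = 18; heap: [0-17 ALLOC][18-18 ALLOC][19-56 FREE]
Op 7: free(c) -> (freed c); heap: [0-17 ALLOC][18-56 FREE]
Op 8: a = realloc(a, 3) -> a = 0; heap: [0-2 ALLOC][3-56 FREE]
malloc(23): first-fit scan over [0-2 ALLOC][3-56 FREE] -> 3

Answer: 3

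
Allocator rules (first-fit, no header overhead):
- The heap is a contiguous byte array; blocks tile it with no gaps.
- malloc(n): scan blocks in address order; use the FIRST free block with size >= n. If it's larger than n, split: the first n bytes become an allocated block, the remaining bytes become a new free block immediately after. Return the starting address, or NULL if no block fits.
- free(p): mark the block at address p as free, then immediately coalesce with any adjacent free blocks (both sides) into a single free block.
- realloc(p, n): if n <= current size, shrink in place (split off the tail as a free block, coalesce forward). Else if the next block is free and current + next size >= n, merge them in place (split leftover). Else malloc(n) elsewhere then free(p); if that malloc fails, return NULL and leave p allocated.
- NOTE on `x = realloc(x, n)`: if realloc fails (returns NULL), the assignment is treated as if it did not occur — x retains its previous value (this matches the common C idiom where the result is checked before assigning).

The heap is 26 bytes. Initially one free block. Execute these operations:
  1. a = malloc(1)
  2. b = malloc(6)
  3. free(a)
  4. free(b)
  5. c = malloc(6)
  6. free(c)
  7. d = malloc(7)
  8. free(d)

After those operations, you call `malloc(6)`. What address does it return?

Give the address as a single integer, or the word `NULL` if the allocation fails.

Answer: 0

Derivation:
Op 1: a = malloc(1) -> a = 0; heap: [0-0 ALLOC][1-25 FREE]
Op 2: b = malloc(6) -> b = 1; heap: [0-0 ALLOC][1-6 ALLOC][7-25 FREE]
Op 3: free(a) -> (freed a); heap: [0-0 FREE][1-6 ALLOC][7-25 FREE]
Op 4: free(b) -> (freed b); heap: [0-25 FREE]
Op 5: c = malloc(6) -> c = 0; heap: [0-5 ALLOC][6-25 FREE]
Op 6: free(c) -> (freed c); heap: [0-25 FREE]
Op 7: d = malloc(7) -> d = 0; heap: [0-6 ALLOC][7-25 FREE]
Op 8: free(d) -> (freed d); heap: [0-25 FREE]
malloc(6): first-fit scan over [0-25 FREE] -> 0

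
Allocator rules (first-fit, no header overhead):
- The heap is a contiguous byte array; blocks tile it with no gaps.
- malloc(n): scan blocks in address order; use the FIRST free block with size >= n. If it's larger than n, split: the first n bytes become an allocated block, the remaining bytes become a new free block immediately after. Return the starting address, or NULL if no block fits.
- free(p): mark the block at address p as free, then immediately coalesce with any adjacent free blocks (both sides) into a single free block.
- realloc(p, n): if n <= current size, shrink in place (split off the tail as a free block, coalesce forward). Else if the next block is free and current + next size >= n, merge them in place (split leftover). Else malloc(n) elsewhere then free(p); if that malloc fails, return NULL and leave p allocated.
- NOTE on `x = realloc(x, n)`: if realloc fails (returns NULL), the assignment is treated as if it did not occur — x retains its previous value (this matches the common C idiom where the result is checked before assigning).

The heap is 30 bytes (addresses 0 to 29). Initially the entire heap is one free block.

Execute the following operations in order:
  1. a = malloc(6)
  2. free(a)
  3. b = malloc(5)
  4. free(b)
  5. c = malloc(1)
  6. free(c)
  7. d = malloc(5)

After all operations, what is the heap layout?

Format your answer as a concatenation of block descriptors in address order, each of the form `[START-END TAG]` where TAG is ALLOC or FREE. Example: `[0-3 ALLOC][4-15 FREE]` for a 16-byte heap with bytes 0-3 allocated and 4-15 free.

Op 1: a = malloc(6) -> a = 0; heap: [0-5 ALLOC][6-29 FREE]
Op 2: free(a) -> (freed a); heap: [0-29 FREE]
Op 3: b = malloc(5) -> b = 0; heap: [0-4 ALLOC][5-29 FREE]
Op 4: free(b) -> (freed b); heap: [0-29 FREE]
Op 5: c = malloc(1) -> c = 0; heap: [0-0 ALLOC][1-29 FREE]
Op 6: free(c) -> (freed c); heap: [0-29 FREE]
Op 7: d = malloc(5) -> d = 0; heap: [0-4 ALLOC][5-29 FREE]

Answer: [0-4 ALLOC][5-29 FREE]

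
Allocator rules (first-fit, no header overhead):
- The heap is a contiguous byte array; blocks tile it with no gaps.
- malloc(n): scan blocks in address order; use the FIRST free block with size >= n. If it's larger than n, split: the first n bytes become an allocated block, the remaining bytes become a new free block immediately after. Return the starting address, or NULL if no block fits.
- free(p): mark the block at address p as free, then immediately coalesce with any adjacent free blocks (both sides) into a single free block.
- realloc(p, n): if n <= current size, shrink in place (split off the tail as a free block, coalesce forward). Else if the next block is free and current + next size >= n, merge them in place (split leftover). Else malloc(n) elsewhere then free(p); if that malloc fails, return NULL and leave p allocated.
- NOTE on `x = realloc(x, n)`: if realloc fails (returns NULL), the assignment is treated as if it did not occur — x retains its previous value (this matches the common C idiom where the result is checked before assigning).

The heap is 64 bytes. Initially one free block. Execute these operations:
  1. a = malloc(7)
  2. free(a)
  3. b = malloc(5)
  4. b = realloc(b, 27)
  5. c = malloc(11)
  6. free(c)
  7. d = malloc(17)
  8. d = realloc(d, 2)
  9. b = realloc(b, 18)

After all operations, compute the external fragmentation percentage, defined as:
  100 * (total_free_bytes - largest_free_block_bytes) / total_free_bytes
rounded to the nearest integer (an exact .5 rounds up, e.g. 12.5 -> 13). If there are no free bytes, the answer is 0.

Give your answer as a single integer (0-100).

Answer: 20

Derivation:
Op 1: a = malloc(7) -> a = 0; heap: [0-6 ALLOC][7-63 FREE]
Op 2: free(a) -> (freed a); heap: [0-63 FREE]
Op 3: b = malloc(5) -> b = 0; heap: [0-4 ALLOC][5-63 FREE]
Op 4: b = realloc(b, 27) -> b = 0; heap: [0-26 ALLOC][27-63 FREE]
Op 5: c = malloc(11) -> c = 27; heap: [0-26 ALLOC][27-37 ALLOC][38-63 FREE]
Op 6: free(c) -> (freed c); heap: [0-26 ALLOC][27-63 FREE]
Op 7: d = malloc(17) -> d = 27; heap: [0-26 ALLOC][27-43 ALLOC][44-63 FREE]
Op 8: d = realloc(d, 2) -> d = 27; heap: [0-26 ALLOC][27-28 ALLOC][29-63 FREE]
Op 9: b = realloc(b, 18) -> b = 0; heap: [0-17 ALLOC][18-26 FREE][27-28 ALLOC][29-63 FREE]
Free blocks: [9 35] total_free=44 largest=35 -> 100*(44-35)/44 = 900/44 ≈ 20.455 -> rounds to 20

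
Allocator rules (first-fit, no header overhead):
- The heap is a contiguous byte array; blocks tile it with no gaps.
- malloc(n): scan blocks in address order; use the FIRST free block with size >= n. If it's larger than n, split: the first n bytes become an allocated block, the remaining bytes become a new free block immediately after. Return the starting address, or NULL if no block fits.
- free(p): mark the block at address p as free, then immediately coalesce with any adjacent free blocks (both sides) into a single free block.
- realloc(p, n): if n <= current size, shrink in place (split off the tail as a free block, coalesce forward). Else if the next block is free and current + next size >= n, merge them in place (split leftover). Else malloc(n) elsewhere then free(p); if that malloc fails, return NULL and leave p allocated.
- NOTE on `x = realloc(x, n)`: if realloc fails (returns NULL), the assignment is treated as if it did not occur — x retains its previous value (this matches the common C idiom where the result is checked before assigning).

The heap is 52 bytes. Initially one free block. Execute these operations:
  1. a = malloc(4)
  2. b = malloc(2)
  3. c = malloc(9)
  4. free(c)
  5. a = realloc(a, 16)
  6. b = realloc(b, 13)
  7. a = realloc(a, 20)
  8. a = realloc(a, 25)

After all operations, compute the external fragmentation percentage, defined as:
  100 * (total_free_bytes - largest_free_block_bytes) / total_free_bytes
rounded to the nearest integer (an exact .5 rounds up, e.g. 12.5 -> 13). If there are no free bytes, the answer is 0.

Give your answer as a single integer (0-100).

Answer: 26

Derivation:
Op 1: a = malloc(4) -> a = 0; heap: [0-3 ALLOC][4-51 FREE]
Op 2: b = malloc(2) -> b = 4; heap: [0-3 ALLOC][4-5 ALLOC][6-51 FREE]
Op 3: c = malloc(9) -> c = 6; heap: [0-3 ALLOC][4-5 ALLOC][6-14 ALLOC][15-51 FREE]
Op 4: free(c) -> (freed c); heap: [0-3 ALLOC][4-5 ALLOC][6-51 FREE]
Op 5: a = realloc(a, 16) -> a = 6; heap: [0-3 FREE][4-5 ALLOC][6-21 ALLOC][22-51 FREE]
Op 6: b = realloc(b, 13) -> b = 22; heap: [0-5 FREE][6-21 ALLOC][22-34 ALLOC][35-51 FREE]
Op 7: a = realloc(a, 20) -> NULL (a unchanged); heap: [0-5 FREE][6-21 ALLOC][22-34 ALLOC][35-51 FREE]
Op 8: a = realloc(a, 25) -> NULL (a unchanged); heap: [0-5 FREE][6-21 ALLOC][22-34 ALLOC][35-51 FREE]
Free blocks: [6 17] total_free=23 largest=17 -> 100*(23-17)/23 = 600/23 ≈ 26.087 -> rounds to 26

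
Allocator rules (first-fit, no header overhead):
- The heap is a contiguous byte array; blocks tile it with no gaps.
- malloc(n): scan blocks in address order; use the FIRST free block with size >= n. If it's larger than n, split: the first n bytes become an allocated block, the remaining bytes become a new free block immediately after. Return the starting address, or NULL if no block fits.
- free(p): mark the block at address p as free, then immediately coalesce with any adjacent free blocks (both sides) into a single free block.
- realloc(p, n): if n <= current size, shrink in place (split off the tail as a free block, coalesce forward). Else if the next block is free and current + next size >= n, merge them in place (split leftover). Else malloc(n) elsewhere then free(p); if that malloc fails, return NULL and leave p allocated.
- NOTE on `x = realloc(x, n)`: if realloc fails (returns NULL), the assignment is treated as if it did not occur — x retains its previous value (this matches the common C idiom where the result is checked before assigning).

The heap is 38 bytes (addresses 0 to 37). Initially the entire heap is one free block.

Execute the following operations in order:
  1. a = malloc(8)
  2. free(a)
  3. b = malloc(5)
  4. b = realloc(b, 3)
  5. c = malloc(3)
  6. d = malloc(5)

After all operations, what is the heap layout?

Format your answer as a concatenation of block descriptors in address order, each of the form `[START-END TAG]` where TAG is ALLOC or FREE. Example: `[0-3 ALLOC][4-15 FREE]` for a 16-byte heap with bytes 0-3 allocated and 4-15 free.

Answer: [0-2 ALLOC][3-5 ALLOC][6-10 ALLOC][11-37 FREE]

Derivation:
Op 1: a = malloc(8) -> a = 0; heap: [0-7 ALLOC][8-37 FREE]
Op 2: free(a) -> (freed a); heap: [0-37 FREE]
Op 3: b = malloc(5) -> b = 0; heap: [0-4 ALLOC][5-37 FREE]
Op 4: b = realloc(b, 3) -> b = 0; heap: [0-2 ALLOC][3-37 FREE]
Op 5: c = malloc(3) -> c = 3; heap: [0-2 ALLOC][3-5 ALLOC][6-37 FREE]
Op 6: d = malloc(5) -> d = 6; heap: [0-2 ALLOC][3-5 ALLOC][6-10 ALLOC][11-37 FREE]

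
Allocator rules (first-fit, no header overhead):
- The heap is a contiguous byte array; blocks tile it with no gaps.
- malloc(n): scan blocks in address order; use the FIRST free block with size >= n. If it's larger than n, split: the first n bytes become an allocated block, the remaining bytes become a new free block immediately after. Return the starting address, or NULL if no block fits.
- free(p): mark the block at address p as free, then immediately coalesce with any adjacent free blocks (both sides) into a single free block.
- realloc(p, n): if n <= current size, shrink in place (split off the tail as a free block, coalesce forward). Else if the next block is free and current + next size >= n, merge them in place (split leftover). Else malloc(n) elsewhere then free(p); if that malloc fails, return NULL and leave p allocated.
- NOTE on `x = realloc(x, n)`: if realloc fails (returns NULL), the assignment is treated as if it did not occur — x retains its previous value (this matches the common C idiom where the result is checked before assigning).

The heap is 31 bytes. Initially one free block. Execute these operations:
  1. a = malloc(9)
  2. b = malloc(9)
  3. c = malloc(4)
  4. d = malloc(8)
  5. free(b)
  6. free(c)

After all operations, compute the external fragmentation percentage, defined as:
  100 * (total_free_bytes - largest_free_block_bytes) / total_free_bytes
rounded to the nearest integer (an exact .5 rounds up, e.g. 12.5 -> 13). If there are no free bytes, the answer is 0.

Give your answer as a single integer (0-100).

Op 1: a = malloc(9) -> a = 0; heap: [0-8 ALLOC][9-30 FREE]
Op 2: b = malloc(9) -> b = 9; heap: [0-8 ALLOC][9-17 ALLOC][18-30 FREE]
Op 3: c = malloc(4) -> c = 18; heap: [0-8 ALLOC][9-17 ALLOC][18-21 ALLOC][22-30 FREE]
Op 4: d = malloc(8) -> d = 22; heap: [0-8 ALLOC][9-17 ALLOC][18-21 ALLOC][22-29 ALLOC][30-30 FREE]
Op 5: free(b) -> (freed b); heap: [0-8 ALLOC][9-17 FREE][18-21 ALLOC][22-29 ALLOC][30-30 FREE]
Op 6: free(c) -> (freed c); heap: [0-8 ALLOC][9-21 FREE][22-29 ALLOC][30-30 FREE]
Free blocks: [13 1] total_free=14 largest=13 -> 100*(14-13)/14 = 100/14 ≈ 7.143 -> rounds to 7

Answer: 7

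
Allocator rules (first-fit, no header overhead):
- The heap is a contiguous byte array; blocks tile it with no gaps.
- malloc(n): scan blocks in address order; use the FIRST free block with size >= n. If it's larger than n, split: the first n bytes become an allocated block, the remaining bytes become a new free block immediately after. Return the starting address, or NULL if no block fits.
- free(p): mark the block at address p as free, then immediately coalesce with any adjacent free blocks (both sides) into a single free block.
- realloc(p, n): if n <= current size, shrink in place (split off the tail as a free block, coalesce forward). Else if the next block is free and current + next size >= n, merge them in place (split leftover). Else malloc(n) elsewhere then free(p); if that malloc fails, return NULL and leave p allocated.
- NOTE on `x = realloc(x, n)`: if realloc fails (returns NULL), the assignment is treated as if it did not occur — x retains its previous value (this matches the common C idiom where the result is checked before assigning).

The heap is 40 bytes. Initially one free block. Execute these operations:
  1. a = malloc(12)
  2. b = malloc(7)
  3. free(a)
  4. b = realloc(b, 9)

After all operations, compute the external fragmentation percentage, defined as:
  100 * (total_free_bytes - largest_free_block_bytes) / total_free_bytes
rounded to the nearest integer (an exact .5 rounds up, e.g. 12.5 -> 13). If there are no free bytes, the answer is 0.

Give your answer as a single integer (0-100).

Op 1: a = malloc(12) -> a = 0; heap: [0-11 ALLOC][12-39 FREE]
Op 2: b = malloc(7) -> b = 12; heap: [0-11 ALLOC][12-18 ALLOC][19-39 FREE]
Op 3: free(a) -> (freed a); heap: [0-11 FREE][12-18 ALLOC][19-39 FREE]
Op 4: b = realloc(b, 9) -> b = 12; heap: [0-11 FREE][12-20 ALLOC][21-39 FREE]
Free blocks: [12 19] total_free=31 largest=19 -> 100*(31-19)/31 = 1200/31 ≈ 38.710 -> rounds to 39

Answer: 39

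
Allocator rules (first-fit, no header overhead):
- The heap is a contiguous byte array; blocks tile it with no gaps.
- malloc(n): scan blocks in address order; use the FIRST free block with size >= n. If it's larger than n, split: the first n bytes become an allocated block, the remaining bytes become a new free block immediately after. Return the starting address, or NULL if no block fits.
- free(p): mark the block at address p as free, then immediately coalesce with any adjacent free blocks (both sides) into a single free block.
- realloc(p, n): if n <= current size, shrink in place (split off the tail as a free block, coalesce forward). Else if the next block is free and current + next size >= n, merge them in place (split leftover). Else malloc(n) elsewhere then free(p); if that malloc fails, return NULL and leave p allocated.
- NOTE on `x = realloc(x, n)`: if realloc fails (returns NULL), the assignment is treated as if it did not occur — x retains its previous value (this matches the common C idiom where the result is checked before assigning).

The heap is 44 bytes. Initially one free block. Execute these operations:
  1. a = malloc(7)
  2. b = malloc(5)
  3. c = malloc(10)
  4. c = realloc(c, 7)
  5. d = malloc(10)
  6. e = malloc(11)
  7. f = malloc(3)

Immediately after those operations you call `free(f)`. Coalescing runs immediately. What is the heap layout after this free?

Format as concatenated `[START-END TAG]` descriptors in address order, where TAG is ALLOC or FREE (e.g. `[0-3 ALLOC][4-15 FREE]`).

Op 1: a = malloc(7) -> a = 0; heap: [0-6 ALLOC][7-43 FREE]
Op 2: b = malloc(5) -> b = 7; heap: [0-6 ALLOC][7-11 ALLOC][12-43 FREE]
Op 3: c = malloc(10) -> c = 12; heap: [0-6 ALLOC][7-11 ALLOC][12-21 ALLOC][22-43 FREE]
Op 4: c = realloc(c, 7) -> c = 12; heap: [0-6 ALLOC][7-11 ALLOC][12-18 ALLOC][19-43 FREE]
Op 5: d = malloc(10) -> d = 19; heap: [0-6 ALLOC][7-11 ALLOC][12-18 ALLOC][19-28 ALLOC][29-43 FREE]
Op 6: e = malloc(11) -> e = 29; heap: [0-6 ALLOC][7-11 ALLOC][12-18 ALLOC][19-28 ALLOC][29-39 ALLOC][40-43 FREE]
Op 7: f = malloc(3) -> f = 40; heap: [0-6 ALLOC][7-11 ALLOC][12-18 ALLOC][19-28 ALLOC][29-39 ALLOC][40-42 ALLOC][43-43 FREE]
free(f): f = 40 -> block [40-42 ALLOC]; mark free, coalesce with adjacent free neighbors -> [0-6 ALLOC][7-11 ALLOC][12-18 ALLOC][19-28 ALLOC][29-39 ALLOC][40-43 FREE]

Answer: [0-6 ALLOC][7-11 ALLOC][12-18 ALLOC][19-28 ALLOC][29-39 ALLOC][40-43 FREE]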